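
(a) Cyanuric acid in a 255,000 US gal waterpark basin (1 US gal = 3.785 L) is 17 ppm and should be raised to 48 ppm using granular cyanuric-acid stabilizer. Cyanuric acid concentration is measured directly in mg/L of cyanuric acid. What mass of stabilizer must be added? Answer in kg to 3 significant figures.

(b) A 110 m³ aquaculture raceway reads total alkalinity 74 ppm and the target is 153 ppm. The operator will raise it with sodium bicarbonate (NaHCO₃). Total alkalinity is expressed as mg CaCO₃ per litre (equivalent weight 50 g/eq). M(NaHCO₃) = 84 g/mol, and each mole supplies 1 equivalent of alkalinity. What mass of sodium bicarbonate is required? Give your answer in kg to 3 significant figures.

(a) 29.9 kg; (b) 14.6 kg

(a) Volume: 255,000 US gal × 3.785 L/gal = 965,175 L.
(a) CYA to add: (48 − 17) = 31 mg/L × 965,175 L = 29,920 g cyanuric acid.

(b) Volume: 110 m³ = 110,000 L.
(b) Alkalinity to add: (153 − 74) = 79 mg/L as CaCO₃ × 110,000 L = 8690 g as CaCO₃.
(b) Equivalents: 8690 g ÷ 50 g/eq = 173.8 eq.
(b) NaHCO₃ supplies 1 eq per mole → 173.8 mol.
(b) Mass: 173.8 mol × 84 g/mol = 14,600 g.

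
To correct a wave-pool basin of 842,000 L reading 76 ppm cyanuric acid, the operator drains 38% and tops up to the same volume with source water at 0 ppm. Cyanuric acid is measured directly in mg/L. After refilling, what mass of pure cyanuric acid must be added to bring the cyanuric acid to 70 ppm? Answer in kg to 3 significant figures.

After draining 38% and refilling: 76 × 0.62 + 0 × 0.38 = 47.12 ppm.
Deficit to target: 70 − 47.12 = 22.88 mg/L.
Mass: 22.88 mg/L × 842,000 L = 19,260 g cyanuric acid.

19.3 kg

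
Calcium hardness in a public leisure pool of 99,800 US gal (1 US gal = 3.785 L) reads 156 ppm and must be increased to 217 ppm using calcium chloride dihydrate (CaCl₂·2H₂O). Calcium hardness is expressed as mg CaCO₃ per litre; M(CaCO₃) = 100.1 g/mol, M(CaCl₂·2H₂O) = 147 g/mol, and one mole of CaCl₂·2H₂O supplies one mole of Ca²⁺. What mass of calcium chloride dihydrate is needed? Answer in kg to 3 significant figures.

Volume: 99,800 US gal × 3.785 L/gal = 377,743 L.
Hardness to add: (217 − 156) = 61 mg/L as CaCO₃ × 377,743 L = 23,040 g as CaCO₃.
Moles of Ca²⁺ (1 mol Ca²⁺ ≡ 1 mol CaCO₃): 23,040 / 100.1 g/mol = 230.2 mol.
Mass of CaCl₂·2H₂O: 230.2 × 147 = 33,840 g.

33.8 kg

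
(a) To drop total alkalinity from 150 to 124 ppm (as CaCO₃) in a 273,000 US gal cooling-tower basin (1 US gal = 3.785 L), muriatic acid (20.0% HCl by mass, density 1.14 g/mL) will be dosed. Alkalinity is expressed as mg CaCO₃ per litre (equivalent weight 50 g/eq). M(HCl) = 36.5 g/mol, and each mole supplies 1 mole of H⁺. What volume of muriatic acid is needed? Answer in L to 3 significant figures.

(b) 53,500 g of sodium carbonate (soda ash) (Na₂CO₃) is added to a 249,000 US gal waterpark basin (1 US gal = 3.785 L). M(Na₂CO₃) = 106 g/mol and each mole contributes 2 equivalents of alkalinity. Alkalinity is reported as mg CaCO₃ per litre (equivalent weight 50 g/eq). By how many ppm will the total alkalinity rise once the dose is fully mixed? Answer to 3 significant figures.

(a) 86.0 L; (b) 53.6 ppm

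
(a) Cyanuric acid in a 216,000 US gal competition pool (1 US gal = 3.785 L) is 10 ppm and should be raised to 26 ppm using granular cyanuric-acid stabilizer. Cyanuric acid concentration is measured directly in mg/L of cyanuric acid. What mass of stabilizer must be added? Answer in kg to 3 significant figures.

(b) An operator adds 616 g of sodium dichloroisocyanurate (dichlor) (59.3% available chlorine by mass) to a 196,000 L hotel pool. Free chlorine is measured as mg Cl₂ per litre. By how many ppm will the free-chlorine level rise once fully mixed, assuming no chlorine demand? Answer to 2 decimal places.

(a) 13.1 kg; (b) 1.86 ppm

(a) Volume: 216,000 US gal × 3.785 L/gal = 817,560 L.
(a) CYA to add: (26 − 10) = 16 mg/L × 817,560 L = 13,080 g cyanuric acid.

(b) Available chlorine delivered: 616 g × 0.593 = 365.3 g as Cl₂.
(b) Concentration rise: 365.3 g / 196,000 L = 1.864 mg/L = 1.86 ppm.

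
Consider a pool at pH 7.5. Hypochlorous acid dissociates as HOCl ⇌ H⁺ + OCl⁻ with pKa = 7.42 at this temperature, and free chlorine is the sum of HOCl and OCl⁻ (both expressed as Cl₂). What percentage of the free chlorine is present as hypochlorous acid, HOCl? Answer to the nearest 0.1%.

45.4%

[OCl⁻]/[HOCl] = 10^(pH − pKa) = 10^(7.5 − 7.42) = 10^0.08 = 1.202.
Fraction as HOCl = 1 / (1 + 1.202) = 0.4541.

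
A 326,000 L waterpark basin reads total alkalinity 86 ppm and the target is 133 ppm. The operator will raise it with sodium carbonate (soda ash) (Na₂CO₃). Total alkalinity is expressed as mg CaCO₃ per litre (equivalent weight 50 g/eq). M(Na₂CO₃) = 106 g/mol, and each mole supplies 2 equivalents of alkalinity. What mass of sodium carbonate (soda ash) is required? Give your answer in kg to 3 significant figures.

16.2 kg

Alkalinity to add: (133 − 86) = 47 mg/L as CaCO₃ × 326,000 L = 15,320 g as CaCO₃.
Equivalents: 15,320 g ÷ 50 g/eq = 306.4 eq.
Each mole of Na₂CO₃ supplies 2 eq, so 306.4 / 2 = 153.2 mol.
Mass: 153.2 mol × 106 g/mol = 16,240 g.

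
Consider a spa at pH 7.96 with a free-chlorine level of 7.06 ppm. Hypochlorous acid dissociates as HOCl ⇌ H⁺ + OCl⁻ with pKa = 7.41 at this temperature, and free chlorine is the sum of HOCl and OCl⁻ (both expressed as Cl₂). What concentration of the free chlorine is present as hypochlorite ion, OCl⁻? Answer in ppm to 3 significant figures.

5.51 ppm

[OCl⁻]/[HOCl] = 10^(pH − pKa) = 10^(7.96 − 7.41) = 10^0.55 = 3.548.
Fraction as HOCl = 1 / (1 + 3.548) = 0.2199.
OCl⁻ = (1 − 0.2199) × 7.06 ppm = 5.508 ppm.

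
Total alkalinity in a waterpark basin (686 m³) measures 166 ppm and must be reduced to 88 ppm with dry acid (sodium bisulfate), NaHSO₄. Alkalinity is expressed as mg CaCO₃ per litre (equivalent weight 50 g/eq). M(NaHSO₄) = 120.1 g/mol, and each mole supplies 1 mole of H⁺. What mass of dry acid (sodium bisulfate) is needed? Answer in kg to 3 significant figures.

129 kg

Volume: 686 m³ = 686,000 L.
Alkalinity to neutralize: (166 − 88) = 78 mg/L as CaCO₃ × 686,000 L = 53,510 g as CaCO₃.
Equivalents of H⁺ required: 53,510 ÷ 50 g/eq = 1070 eq = 1070 mol NaHSO₄.
Mass of NaHSO₄: 1070 × 120.1 = 128,500 g.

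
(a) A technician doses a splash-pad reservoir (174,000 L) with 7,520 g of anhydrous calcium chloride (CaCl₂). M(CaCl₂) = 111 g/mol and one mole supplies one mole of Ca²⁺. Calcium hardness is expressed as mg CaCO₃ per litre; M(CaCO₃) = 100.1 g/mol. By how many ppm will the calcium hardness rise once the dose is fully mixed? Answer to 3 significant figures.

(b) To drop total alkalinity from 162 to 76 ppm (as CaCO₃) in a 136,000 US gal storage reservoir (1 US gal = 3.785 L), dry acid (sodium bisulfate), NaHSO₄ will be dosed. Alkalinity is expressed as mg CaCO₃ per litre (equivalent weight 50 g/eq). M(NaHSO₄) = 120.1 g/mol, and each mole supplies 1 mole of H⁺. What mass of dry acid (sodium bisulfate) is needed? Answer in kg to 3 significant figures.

(a) 39.0 ppm; (b) 106 kg

(a) Moles of Ca²⁺: 7,520 g ÷ 111 g/mol = 67.75 mol.
(a) As CaCO₃: 67.75 mol × 100.1 g/mol = 6782 g.
(a) Rise: 6782 g / 174,000 L × 1000 = 38.97 mg/L.

(b) Volume: 136,000 US gal × 3.785 L/gal = 514,760 L.
(b) Alkalinity to neutralize: (162 − 76) = 86 mg/L as CaCO₃ × 514,760 L = 44,270 g as CaCO₃.
(b) Equivalents of H⁺ required: 44,270 ÷ 50 g/eq = 885.4 eq = 885.4 mol NaHSO₄.
(b) Mass of NaHSO₄: 885.4 × 120.1 = 106,300 g.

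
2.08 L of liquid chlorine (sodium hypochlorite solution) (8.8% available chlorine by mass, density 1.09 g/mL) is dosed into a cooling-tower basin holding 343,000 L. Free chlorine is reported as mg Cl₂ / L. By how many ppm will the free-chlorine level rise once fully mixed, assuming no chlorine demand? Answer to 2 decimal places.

0.58 ppm

Mass of solution: 2.08 L × 1000 mL/L × 1.09 g/mL = 2267 g.
Available chlorine delivered: 2267 g × 0.088 = 199.5 g as Cl₂.
Concentration rise: 199.5 g / 343,000 L = 0.5817 mg/L = 0.58 ppm.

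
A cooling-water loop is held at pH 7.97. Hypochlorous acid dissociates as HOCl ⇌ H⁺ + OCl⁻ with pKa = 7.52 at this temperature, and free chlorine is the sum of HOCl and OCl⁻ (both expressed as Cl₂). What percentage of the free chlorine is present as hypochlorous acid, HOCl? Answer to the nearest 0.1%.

[OCl⁻]/[HOCl] = 10^(pH − pKa) = 10^(7.97 − 7.52) = 10^0.45 = 2.818.
Fraction as HOCl = 1 / (1 + 2.818) = 0.2619.

26.2%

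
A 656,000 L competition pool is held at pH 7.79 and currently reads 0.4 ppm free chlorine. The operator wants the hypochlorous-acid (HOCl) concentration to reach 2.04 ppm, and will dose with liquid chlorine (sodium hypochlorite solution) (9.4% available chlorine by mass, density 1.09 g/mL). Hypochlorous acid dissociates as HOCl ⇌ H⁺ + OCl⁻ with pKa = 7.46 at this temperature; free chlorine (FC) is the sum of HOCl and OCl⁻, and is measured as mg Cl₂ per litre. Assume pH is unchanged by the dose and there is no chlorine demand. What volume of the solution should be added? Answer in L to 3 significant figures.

38.4 L

[OCl⁻]/[HOCl] = 10^(pH − pKa) = 10^(7.79 − 7.46) = 2.138; fraction as HOCl = 1/(1 + 2.138) = 0.3187.
Free chlorine required for 2.04 ppm HOCl: 2.04 / 0.3187 = 6.401 ppm.
FC to add: 6.401 − 0.4 = 6.001 mg/L as Cl₂.
Cl₂ equivalent: 6.001 mg/L × 656,000 L = 3937 g.
Product at 9.4% available Cl: 3937 / 0.094 = 41,880 g.
Volume: 41,880 g ÷ 1.09 g/mL = 38,420 mL.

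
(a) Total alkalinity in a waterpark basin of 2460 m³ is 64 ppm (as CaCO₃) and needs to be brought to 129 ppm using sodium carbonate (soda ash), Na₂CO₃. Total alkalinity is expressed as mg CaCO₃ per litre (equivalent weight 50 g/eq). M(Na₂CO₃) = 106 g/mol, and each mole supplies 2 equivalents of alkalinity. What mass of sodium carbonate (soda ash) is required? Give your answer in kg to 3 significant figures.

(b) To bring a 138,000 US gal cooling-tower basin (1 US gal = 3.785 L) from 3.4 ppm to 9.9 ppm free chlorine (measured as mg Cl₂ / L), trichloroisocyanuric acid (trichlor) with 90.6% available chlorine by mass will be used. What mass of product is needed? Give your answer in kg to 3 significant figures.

(a) Volume: 2460 m³ = 2,460,000 L.
(a) Alkalinity to add: (129 − 64) = 65 mg/L as CaCO₃ × 2,460,000 L = 159,900 g as CaCO₃.
(a) Equivalents: 159,900 g ÷ 50 g/eq = 3198 eq.
(a) Each mole of Na₂CO₃ supplies 2 eq, so 3198 / 2 = 1599 mol.
(a) Mass: 1599 mol × 106 g/mol = 169,500 g.

(b) Volume: 138,000 US gal × 3.785 L/gal = 522,330 L.
(b) Chlorine deficit: 9.9 − 3.4 = 6.5 ppm = 6.5 mg/L as Cl₂.
(b) Cl₂ equivalent needed: 6.5 mg/L × 522,330 L = 3,395,000 mg = 3395 g.
(b) Product at 90.6% available chlorine: 3395 / 0.906 = 3747 g.

(a) 169 kg; (b) 3.75 kg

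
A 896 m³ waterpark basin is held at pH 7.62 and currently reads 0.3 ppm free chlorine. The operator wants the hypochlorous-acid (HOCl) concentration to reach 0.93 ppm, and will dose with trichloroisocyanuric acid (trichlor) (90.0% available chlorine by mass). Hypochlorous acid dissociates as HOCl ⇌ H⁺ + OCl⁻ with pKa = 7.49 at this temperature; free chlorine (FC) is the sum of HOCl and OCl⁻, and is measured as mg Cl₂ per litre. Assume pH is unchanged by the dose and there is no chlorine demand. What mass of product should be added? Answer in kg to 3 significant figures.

1.88 kg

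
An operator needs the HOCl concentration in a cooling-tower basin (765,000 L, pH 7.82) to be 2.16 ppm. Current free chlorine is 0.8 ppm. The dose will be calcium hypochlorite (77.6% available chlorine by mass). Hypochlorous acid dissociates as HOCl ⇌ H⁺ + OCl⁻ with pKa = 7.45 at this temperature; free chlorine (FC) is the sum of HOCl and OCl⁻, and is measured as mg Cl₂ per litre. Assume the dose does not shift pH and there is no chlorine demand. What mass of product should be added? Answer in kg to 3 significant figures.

[OCl⁻]/[HOCl] = 10^(pH − pKa) = 10^(7.82 − 7.45) = 2.344; fraction as HOCl = 1/(1 + 2.344) = 0.299.
Free chlorine required for 2.16 ppm HOCl: 2.16 / 0.299 = 7.224 ppm.
FC to add: 7.224 − 0.8 = 6.424 mg/L as Cl₂.
Cl₂ equivalent: 6.424 mg/L × 765,000 L = 4914 g.
Product at 77.6% available Cl: 4914 / 0.776 = 6332 g.

6.33 kg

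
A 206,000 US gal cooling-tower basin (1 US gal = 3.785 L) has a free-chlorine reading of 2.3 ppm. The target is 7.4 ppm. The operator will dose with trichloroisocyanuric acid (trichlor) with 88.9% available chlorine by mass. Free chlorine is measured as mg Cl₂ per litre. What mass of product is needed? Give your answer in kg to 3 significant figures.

4.47 kg

Volume: 206,000 US gal × 3.785 L/gal = 779,710 L.
Chlorine deficit: 7.4 − 2.3 = 5.1 ppm = 5.1 mg/L as Cl₂.
Cl₂ equivalent needed: 5.1 mg/L × 779,710 L = 3,977,000 mg = 3977 g.
Product at 88.9% available chlorine: 3977 / 0.889 = 4473 g.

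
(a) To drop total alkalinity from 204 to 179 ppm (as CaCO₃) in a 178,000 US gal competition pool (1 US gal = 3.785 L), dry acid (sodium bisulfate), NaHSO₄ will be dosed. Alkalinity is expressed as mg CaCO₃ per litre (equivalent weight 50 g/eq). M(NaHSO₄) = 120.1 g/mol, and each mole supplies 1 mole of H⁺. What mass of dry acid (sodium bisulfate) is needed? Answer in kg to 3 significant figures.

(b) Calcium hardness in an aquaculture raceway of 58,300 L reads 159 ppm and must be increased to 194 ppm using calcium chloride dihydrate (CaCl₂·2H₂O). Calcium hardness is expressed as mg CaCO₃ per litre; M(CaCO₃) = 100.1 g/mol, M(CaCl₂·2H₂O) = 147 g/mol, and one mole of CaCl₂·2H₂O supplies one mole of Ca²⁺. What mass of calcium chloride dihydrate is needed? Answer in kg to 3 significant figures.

(a) 40.5 kg; (b) 3.00 kg

(a) Volume: 178,000 US gal × 3.785 L/gal = 673,730 L.
(a) Alkalinity to neutralize: (204 − 179) = 25 mg/L as CaCO₃ × 673,730 L = 16,840 g as CaCO₃.
(a) Equivalents of H⁺ required: 16,840 ÷ 50 g/eq = 336.9 eq = 336.9 mol NaHSO₄.
(a) Mass of NaHSO₄: 336.9 × 120.1 = 40,460 g.

(b) Hardness to add: (194 − 159) = 35 mg/L as CaCO₃ × 58,300 L = 2040 g as CaCO₃.
(b) Moles of Ca²⁺ (1 mol Ca²⁺ ≡ 1 mol CaCO₃): 2040 / 100.1 g/mol = 20.38 mol.
(b) Mass of CaCl₂·2H₂O: 20.38 × 147 = 2997 g.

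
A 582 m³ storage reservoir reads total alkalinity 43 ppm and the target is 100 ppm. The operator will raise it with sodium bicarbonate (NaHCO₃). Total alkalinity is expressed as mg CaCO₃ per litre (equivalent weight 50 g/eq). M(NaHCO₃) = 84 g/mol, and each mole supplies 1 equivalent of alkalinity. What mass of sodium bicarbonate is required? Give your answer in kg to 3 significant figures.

55.7 kg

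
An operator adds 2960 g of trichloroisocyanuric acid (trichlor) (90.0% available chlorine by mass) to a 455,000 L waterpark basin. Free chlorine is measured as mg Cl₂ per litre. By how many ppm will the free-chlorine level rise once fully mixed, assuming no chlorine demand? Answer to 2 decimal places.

5.85 ppm

Available chlorine delivered: 2960 g × 0.9 = 2664 g as Cl₂.
Concentration rise: 2664 g / 455,000 L = 5.855 mg/L = 5.85 ppm.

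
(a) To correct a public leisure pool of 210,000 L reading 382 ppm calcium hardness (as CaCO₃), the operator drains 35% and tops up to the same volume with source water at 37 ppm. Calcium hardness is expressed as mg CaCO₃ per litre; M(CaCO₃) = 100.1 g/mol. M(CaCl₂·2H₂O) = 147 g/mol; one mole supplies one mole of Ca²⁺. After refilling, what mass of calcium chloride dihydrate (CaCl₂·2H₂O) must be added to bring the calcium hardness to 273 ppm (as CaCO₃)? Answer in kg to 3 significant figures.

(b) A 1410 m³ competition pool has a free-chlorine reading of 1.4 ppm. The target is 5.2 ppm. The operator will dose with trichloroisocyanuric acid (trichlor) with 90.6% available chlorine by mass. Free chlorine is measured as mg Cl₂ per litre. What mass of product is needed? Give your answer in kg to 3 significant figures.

(a) After draining 35% and refilling: 382 × 0.65 + 37 × 0.35 = 261.25 ppm.
(a) Deficit to target: 273 − 261.25 = 11.75 mg/L.
(a) As CaCO₃: 11.75 mg/L × 210,000 L = 2468 g; ÷ 100.1 = 24.65 mol Ca²⁺.
(a) Mass: 24.65 × 147 = 3624 g.

(b) Volume: 1410 m³ = 1,410,000 L.
(b) Chlorine deficit: 5.2 − 1.4 = 3.8 ppm = 3.8 mg/L as Cl₂.
(b) Cl₂ equivalent needed: 3.8 mg/L × 1,410,000 L = 5,358,000 mg = 5358 g.
(b) Product at 90.6% available chlorine: 5358 / 0.906 = 5914 g.

(a) 3.62 kg; (b) 5.91 kg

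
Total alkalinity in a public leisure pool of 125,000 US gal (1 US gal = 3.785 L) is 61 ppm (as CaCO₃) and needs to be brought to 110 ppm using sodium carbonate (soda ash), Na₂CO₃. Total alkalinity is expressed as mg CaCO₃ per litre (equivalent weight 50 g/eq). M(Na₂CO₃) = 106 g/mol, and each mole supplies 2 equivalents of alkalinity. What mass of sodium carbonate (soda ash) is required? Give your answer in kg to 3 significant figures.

24.6 kg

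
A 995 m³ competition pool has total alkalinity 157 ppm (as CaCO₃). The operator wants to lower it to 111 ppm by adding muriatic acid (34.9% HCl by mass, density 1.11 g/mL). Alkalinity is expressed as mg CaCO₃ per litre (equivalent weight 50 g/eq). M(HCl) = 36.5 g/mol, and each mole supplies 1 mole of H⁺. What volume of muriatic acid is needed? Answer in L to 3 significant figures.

Volume: 995 m³ = 995,000 L.
Alkalinity to neutralize: (157 − 111) = 46 mg/L as CaCO₃ × 995,000 L = 45,770 g as CaCO₃.
Equivalents of H⁺ required: 45,770 ÷ 50 g/eq = 915.4 eq = 915.4 mol HCl.
Mass of HCl: 915.4 × 36.5 = 33,410 g.
Mass of 34.9% solution: 33,410 / 0.349 = 95,740 g.
Volume: 95,740 g ÷ 1.11 g/mL = 86,250 mL.

86.2 L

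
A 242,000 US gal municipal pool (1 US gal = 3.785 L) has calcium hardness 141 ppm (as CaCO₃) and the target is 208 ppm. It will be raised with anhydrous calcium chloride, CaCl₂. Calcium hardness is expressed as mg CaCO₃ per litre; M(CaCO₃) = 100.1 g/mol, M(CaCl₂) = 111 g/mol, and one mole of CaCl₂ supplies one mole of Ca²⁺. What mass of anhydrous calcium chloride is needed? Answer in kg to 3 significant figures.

68.1 kg

Volume: 242,000 US gal × 3.785 L/gal = 915,970 L.
Hardness to add: (208 − 141) = 67 mg/L as CaCO₃ × 915,970 L = 61,370 g as CaCO₃.
Moles of Ca²⁺ (1 mol Ca²⁺ ≡ 1 mol CaCO₃): 61,370 / 100.1 g/mol = 613.1 mol.
Mass of CaCl₂: 613.1 × 111 = 68,050 g.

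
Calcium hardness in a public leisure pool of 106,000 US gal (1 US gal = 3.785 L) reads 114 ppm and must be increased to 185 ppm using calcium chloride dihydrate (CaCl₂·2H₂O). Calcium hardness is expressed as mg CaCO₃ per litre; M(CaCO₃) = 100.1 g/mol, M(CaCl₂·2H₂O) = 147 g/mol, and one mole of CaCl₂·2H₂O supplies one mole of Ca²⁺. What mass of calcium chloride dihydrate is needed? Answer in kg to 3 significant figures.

41.8 kg

Volume: 106,000 US gal × 3.785 L/gal = 401,210 L.
Hardness to add: (185 − 114) = 71 mg/L as CaCO₃ × 401,210 L = 28,490 g as CaCO₃.
Moles of Ca²⁺ (1 mol Ca²⁺ ≡ 1 mol CaCO₃): 28,490 / 100.1 g/mol = 284.6 mol.
Mass of CaCl₂·2H₂O: 284.6 × 147 = 41,830 g.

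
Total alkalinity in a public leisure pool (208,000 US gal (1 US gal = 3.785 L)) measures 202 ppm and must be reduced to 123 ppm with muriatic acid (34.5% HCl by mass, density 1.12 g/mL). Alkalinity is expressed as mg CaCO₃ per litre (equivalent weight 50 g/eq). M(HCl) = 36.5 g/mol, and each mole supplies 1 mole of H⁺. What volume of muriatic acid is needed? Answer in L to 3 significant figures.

118 L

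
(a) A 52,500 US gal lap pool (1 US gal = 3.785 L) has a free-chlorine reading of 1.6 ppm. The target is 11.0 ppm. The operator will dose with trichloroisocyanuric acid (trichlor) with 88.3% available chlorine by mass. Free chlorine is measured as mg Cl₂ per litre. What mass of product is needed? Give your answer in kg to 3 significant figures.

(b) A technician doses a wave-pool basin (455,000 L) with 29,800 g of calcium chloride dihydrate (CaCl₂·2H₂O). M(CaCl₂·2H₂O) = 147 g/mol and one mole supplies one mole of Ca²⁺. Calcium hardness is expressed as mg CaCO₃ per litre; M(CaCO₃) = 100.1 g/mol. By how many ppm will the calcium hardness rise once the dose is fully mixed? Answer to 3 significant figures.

(a) 2.12 kg; (b) 44.6 ppm

(a) Volume: 52,500 US gal × 3.785 L/gal = 198,712 L.
(a) Chlorine deficit: 11.0 − 1.6 = 9.4 ppm = 9.4 mg/L as Cl₂.
(a) Cl₂ equivalent needed: 9.4 mg/L × 198,712 L = 1,868,000 mg = 1868 g.
(a) Product at 88.3% available chlorine: 1868 / 0.883 = 2115 g.

(b) Moles of Ca²⁺: 29,800 g ÷ 147 g/mol = 202.7 mol.
(b) As CaCO₃: 202.7 mol × 100.1 g/mol = 20,290 g.
(b) Rise: 20,290 g / 455,000 L × 1000 = 44.6 mg/L.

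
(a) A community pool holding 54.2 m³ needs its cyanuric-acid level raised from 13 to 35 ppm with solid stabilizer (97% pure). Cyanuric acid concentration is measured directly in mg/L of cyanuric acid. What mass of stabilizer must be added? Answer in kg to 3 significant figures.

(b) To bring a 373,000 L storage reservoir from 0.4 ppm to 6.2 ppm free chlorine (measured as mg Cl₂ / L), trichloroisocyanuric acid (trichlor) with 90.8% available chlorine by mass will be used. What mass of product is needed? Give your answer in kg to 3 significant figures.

(a) Volume: 54.2 m³ = 54,200 L.
(a) CYA to add: (35 − 13) = 22 mg/L × 54,200 L = 1192 g cyanuric acid.
(a) At 97% purity: 1192 / 0.97 = 1229 g product.

(b) Chlorine deficit: 6.2 − 0.4 = 5.8 ppm = 5.8 mg/L as Cl₂.
(b) Cl₂ equivalent needed: 5.8 mg/L × 373,000 L = 2,163,000 mg = 2163 g.
(b) Product at 90.8% available chlorine: 2163 / 0.908 = 2383 g.

(a) 1.23 kg; (b) 2.38 kg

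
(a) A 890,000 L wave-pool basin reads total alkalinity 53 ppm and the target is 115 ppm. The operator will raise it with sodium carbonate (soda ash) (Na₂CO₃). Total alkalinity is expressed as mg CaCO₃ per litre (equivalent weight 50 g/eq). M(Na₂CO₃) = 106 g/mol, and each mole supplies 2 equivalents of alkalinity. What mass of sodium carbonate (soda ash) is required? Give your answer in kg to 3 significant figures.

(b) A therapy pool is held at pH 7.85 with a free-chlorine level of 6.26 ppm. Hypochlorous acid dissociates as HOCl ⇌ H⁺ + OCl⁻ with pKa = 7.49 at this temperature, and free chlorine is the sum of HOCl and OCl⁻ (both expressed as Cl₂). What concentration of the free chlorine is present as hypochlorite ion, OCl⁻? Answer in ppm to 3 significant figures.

(a) 58.5 kg; (b) 4.36 ppm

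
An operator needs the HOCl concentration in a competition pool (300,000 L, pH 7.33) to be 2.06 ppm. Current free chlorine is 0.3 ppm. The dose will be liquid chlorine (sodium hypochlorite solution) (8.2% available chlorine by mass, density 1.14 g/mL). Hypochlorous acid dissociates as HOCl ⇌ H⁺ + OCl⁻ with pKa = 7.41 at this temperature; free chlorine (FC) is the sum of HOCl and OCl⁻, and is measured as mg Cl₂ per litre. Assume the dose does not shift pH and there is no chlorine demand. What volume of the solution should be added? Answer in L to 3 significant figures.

[OCl⁻]/[HOCl] = 10^(pH − pKa) = 10^(7.33 − 7.41) = 0.8318; fraction as HOCl = 1/(1 + 0.8318) = 0.5459.
Free chlorine required for 2.06 ppm HOCl: 2.06 / 0.5459 = 3.773 ppm.
FC to add: 3.773 − 0.3 = 3.473 mg/L as Cl₂.
Cl₂ equivalent: 3.473 mg/L × 300,000 L = 1042 g.
Product at 8.2% available Cl: 1042 / 0.082 = 12,710 g.
Volume: 12,710 g ÷ 1.14 g/mL = 11,150 mL.

11.1 L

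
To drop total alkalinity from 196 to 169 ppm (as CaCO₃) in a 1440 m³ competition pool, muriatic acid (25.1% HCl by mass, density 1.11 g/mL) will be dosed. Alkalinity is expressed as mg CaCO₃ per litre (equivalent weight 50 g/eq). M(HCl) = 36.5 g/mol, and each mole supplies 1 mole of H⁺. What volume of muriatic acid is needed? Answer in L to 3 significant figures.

102 L

Volume: 1440 m³ = 1,440,000 L.
Alkalinity to neutralize: (196 − 169) = 27 mg/L as CaCO₃ × 1,440,000 L = 38,880 g as CaCO₃.
Equivalents of H⁺ required: 38,880 ÷ 50 g/eq = 777.6 eq = 777.6 mol HCl.
Mass of HCl: 777.6 × 36.5 = 28,380 g.
Mass of 25.1% solution: 28,380 / 0.251 = 113,100 g.
Volume: 113,100 g ÷ 1.11 g/mL = 101,900 mL.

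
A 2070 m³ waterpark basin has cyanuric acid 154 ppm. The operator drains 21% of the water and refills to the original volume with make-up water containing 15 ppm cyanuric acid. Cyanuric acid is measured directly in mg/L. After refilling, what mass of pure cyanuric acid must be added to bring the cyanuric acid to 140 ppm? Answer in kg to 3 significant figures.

Volume: 2070 m³ = 2,070,000 L.
After draining 21% and refilling: 154 × 0.79 + 15 × 0.21 = 124.81 ppm.
Deficit to target: 140 − 124.81 = 15.19 mg/L.
Mass: 15.19 mg/L × 2,070,000 L = 31,440 g cyanuric acid.

31.4 kg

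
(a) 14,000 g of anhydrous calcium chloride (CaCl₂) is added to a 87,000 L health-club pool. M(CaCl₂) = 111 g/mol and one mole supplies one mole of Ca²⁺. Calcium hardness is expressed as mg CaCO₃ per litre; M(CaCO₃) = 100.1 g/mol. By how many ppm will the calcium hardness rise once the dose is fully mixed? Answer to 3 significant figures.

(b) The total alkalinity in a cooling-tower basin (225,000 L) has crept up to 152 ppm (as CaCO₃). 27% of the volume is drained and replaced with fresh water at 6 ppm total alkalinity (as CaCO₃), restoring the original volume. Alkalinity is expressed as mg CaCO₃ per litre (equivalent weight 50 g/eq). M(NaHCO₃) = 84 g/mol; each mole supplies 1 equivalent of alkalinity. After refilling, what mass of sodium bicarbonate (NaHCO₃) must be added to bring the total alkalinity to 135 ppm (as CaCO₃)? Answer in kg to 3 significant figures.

(a) Moles of Ca²⁺: 14,000 g ÷ 111 g/mol = 126.1 mol.
(a) As CaCO₃: 126.1 mol × 100.1 g/mol = 12,630 g.
(a) Rise: 12,630 g / 87,000 L × 1000 = 145.1 mg/L.

(b) After draining 27% and refilling: 152 × 0.73 + 6 × 0.27 = 112.58 ppm.
(b) Deficit to target: 135 − 112.58 = 22.42 mg/L.
(b) As CaCO₃: 22.42 mg/L × 225,000 L = 5044 g; ÷ 50 g/eq ÷ 1 = 100.9 mol NaHCO₃.
(b) Mass: 100.9 × 84 = 8475 g.

(a) 145 ppm; (b) 8.47 kg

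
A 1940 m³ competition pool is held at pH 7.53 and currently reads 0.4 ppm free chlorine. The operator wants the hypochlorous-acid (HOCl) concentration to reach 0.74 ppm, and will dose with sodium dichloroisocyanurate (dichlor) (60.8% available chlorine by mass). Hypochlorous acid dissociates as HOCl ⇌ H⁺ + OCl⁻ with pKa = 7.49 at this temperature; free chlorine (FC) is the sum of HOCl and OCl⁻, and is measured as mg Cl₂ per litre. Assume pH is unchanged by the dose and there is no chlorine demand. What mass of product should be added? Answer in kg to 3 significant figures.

Volume: 1940 m³ = 1,940,000 L.
[OCl⁻]/[HOCl] = 10^(pH − pKa) = 10^(7.53 − 7.49) = 1.096; fraction as HOCl = 1/(1 + 1.096) = 0.477.
Free chlorine required for 0.74 ppm HOCl: 0.74 / 0.477 = 1.551 ppm.
FC to add: 1.551 − 0.4 = 1.151 mg/L as Cl₂.
Cl₂ equivalent: 1.151 mg/L × 1,940,000 L = 2234 g.
Product at 60.8% available Cl: 2234 / 0.608 = 3674 g.

3.67 kg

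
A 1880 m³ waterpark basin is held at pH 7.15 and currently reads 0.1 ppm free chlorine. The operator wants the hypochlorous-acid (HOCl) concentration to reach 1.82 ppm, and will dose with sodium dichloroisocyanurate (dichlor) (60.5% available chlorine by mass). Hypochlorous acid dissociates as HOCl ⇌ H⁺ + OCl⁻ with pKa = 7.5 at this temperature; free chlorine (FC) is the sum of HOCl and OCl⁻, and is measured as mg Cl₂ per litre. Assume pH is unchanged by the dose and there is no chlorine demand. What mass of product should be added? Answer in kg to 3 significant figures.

Volume: 1880 m³ = 1,880,000 L.
[OCl⁻]/[HOCl] = 10^(pH − pKa) = 10^(7.15 − 7.5) = 0.4467; fraction as HOCl = 1/(1 + 0.4467) = 0.6912.
Free chlorine required for 1.82 ppm HOCl: 1.82 / 0.6912 = 2.633 ppm.
FC to add: 2.633 − 0.1 = 2.533 mg/L as Cl₂.
Cl₂ equivalent: 2.533 mg/L × 1,880,000 L = 4762 g.
Product at 60.5% available Cl: 4762 / 0.605 = 7871 g.

7.87 kg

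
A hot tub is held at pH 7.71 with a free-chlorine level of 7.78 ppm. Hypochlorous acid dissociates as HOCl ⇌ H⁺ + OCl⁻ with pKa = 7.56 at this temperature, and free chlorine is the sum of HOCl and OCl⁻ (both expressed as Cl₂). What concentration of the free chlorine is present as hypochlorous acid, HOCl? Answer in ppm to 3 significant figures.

3.22 ppm

[OCl⁻]/[HOCl] = 10^(pH − pKa) = 10^(7.71 − 7.56) = 10^0.15 = 1.413.
Fraction as HOCl = 1 / (1 + 1.413) = 0.4145.
HOCl = 0.4145 × 7.78 ppm = 3.225 ppm.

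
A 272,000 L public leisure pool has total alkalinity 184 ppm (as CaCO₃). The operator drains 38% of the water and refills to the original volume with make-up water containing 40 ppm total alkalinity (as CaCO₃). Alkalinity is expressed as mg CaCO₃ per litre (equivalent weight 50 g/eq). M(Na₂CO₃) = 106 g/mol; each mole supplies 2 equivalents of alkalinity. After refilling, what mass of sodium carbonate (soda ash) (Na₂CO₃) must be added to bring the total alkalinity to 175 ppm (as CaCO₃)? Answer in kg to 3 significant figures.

13.2 kg

After draining 38% and refilling: 184 × 0.62 + 40 × 0.38 = 129.28 ppm.
Deficit to target: 175 − 129.28 = 45.72 mg/L.
As CaCO₃: 45.72 mg/L × 272,000 L = 12,440 g; ÷ 50 g/eq ÷ 2 = 124.4 mol Na₂CO₃.
Mass: 124.4 × 106 = 13,180 g.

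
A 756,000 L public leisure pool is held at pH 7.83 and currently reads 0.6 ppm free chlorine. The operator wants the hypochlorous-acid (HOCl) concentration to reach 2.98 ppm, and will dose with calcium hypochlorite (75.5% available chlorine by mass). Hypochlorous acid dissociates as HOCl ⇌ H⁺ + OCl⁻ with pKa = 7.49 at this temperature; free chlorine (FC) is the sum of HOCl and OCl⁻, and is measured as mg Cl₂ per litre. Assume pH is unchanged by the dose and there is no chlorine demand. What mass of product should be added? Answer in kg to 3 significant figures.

8.91 kg

[OCl⁻]/[HOCl] = 10^(pH − pKa) = 10^(7.83 − 7.49) = 2.188; fraction as HOCl = 1/(1 + 2.188) = 0.3137.
Free chlorine required for 2.98 ppm HOCl: 2.98 / 0.3137 = 9.5 ppm.
FC to add: 9.5 − 0.6 = 8.9 mg/L as Cl₂.
Cl₂ equivalent: 8.9 mg/L × 756,000 L = 6728 g.
Product at 75.5% available Cl: 6728 / 0.755 = 8911 g.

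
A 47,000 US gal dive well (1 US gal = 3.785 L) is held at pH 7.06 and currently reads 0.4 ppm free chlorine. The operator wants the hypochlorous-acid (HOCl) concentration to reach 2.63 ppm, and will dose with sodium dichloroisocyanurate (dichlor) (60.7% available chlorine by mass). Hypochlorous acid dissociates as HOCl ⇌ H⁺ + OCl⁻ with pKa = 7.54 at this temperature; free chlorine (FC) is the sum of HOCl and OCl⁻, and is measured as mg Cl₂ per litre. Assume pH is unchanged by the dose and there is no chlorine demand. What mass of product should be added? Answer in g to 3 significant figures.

Volume: 47,000 US gal × 3.785 L/gal = 177,895 L.
[OCl⁻]/[HOCl] = 10^(pH − pKa) = 10^(7.06 − 7.54) = 0.3311; fraction as HOCl = 1/(1 + 0.3311) = 0.7512.
Free chlorine required for 2.63 ppm HOCl: 2.63 / 0.7512 = 3.501 ppm.
FC to add: 3.501 − 0.4 = 3.101 mg/L as Cl₂.
Cl₂ equivalent: 3.101 mg/L × 177,895 L = 551.6 g.
Product at 60.7% available Cl: 551.6 / 0.607 = 908.8 g.

909 g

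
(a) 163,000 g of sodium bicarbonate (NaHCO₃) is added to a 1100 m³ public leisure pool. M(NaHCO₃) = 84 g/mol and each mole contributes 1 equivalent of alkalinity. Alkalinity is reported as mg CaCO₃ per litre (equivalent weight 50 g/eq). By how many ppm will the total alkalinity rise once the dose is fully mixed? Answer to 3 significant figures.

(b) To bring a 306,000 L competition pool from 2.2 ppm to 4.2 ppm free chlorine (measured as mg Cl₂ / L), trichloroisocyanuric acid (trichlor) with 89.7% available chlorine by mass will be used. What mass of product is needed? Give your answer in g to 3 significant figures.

(a) Volume: 1100 m³ = 1,100,000 L.
(a) Moles of NaHCO₃: 163,000 g ÷ 84 g/mol = 1940 mol → 1940 eq of alkalinity.
(a) As CaCO₃: 1940 eq × 50 g/eq = 97,020 g.
(a) Rise: 97,020 g / 1,100,000 L × 1000 = 88.2 mg/L.

(b) Chlorine deficit: 4.2 − 2.2 = 2 ppm = 2 mg/L as Cl₂.
(b) Cl₂ equivalent needed: 2 mg/L × 306,000 L = 612,000 mg = 612 g.
(b) Product at 89.7% available chlorine: 612 / 0.897 = 682.3 g.

(a) 88.2 ppm; (b) 682 g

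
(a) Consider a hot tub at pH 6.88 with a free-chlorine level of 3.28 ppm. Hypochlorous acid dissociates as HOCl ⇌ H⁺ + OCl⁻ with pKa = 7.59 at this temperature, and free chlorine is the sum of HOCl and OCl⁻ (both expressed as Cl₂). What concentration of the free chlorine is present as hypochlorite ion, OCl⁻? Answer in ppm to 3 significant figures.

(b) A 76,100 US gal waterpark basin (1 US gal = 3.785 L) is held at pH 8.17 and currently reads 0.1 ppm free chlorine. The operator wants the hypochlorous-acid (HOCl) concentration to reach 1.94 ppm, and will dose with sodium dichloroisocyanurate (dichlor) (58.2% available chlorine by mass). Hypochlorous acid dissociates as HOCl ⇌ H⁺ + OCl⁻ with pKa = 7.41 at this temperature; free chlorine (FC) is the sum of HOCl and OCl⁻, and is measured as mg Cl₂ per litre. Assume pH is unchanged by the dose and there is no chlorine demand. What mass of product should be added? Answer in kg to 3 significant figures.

(a) [OCl⁻]/[HOCl] = 10^(pH − pKa) = 10^(6.88 − 7.59) = 10^-0.71 = 0.195.
(a) Fraction as HOCl = 1 / (1 + 0.195) = 0.8368.
(a) OCl⁻ = (1 − 0.8368) × 3.28 ppm = 0.5352 ppm.

(b) Volume: 76,100 US gal × 3.785 L/gal = 288,038 L.
(b) [OCl⁻]/[HOCl] = 10^(pH − pKa) = 10^(8.17 − 7.41) = 5.754; fraction as HOCl = 1/(1 + 5.754) = 0.1481.
(b) Free chlorine required for 1.94 ppm HOCl: 1.94 / 0.1481 = 13.1 ppm.
(b) FC to add: 13.1 − 0.1 = 13 mg/L as Cl₂.
(b) Cl₂ equivalent: 13 mg/L × 288,038 L = 3746 g.
(b) Product at 58.2% available Cl: 3746 / 0.582 = 6436 g.

(a) 0.535 ppm; (b) 6.44 kg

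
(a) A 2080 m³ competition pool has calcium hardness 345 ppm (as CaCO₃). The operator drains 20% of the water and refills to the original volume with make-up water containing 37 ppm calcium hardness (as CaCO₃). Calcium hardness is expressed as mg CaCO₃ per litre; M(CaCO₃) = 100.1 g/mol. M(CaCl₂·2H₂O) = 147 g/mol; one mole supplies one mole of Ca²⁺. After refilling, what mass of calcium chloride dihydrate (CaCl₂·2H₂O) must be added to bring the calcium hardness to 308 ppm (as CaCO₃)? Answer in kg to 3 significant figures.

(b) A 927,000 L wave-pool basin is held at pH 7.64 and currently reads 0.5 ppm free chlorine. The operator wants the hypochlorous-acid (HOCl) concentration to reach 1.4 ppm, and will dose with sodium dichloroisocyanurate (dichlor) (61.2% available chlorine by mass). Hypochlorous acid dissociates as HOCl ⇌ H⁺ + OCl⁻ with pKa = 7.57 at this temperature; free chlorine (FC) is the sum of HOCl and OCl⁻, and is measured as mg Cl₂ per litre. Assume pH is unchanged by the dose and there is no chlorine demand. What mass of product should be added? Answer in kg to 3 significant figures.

(a) 75.1 kg; (b) 3.85 kg

(a) Volume: 2080 m³ = 2,080,000 L.
(a) After draining 20% and refilling: 345 × 0.80 + 37 × 0.20 = 283.4 ppm.
(a) Deficit to target: 308 − 283.4 = 24.6 mg/L.
(a) As CaCO₃: 24.6 mg/L × 2,080,000 L = 51,170 g; ÷ 100.1 = 511.2 mol Ca²⁺.
(a) Mass: 511.2 × 147 = 75,140 g.

(b) [OCl⁻]/[HOCl] = 10^(pH − pKa) = 10^(7.64 − 7.57) = 1.175; fraction as HOCl = 1/(1 + 1.175) = 0.4598.
(b) Free chlorine required for 1.4 ppm HOCl: 1.4 / 0.4598 = 3.045 ppm.
(b) FC to add: 3.045 − 0.5 = 2.545 mg/L as Cl₂.
(b) Cl₂ equivalent: 2.545 mg/L × 927,000 L = 2359 g.
(b) Product at 61.2% available Cl: 2359 / 0.612 = 3855 g.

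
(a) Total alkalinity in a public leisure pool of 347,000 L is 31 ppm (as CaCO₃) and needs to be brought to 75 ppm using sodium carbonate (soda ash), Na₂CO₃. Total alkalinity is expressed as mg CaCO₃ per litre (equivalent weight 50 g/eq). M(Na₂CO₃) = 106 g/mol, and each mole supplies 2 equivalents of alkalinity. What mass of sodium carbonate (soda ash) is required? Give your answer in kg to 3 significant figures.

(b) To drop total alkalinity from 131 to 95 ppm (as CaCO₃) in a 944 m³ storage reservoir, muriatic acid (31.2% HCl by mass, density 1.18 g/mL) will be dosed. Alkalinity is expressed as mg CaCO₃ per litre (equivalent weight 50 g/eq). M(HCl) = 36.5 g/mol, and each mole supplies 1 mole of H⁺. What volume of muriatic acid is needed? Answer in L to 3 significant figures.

(a) Alkalinity to add: (75 − 31) = 44 mg/L as CaCO₃ × 347,000 L = 15,270 g as CaCO₃.
(a) Equivalents: 15,270 g ÷ 50 g/eq = 305.4 eq.
(a) Each mole of Na₂CO₃ supplies 2 eq, so 305.4 / 2 = 152.7 mol.
(a) Mass: 152.7 mol × 106 g/mol = 16,180 g.

(b) Volume: 944 m³ = 944,000 L.
(b) Alkalinity to neutralize: (131 − 95) = 36 mg/L as CaCO₃ × 944,000 L = 33,980 g as CaCO₃.
(b) Equivalents of H⁺ required: 33,980 ÷ 50 g/eq = 679.7 eq = 679.7 mol HCl.
(b) Mass of HCl: 679.7 × 36.5 = 24,810 g.
(b) Mass of 31.2% solution: 24,810 / 0.312 = 79,510 g.
(b) Volume: 79,510 g ÷ 1.18 g/mL = 67,380 mL.

(a) 16.2 kg; (b) 67.4 L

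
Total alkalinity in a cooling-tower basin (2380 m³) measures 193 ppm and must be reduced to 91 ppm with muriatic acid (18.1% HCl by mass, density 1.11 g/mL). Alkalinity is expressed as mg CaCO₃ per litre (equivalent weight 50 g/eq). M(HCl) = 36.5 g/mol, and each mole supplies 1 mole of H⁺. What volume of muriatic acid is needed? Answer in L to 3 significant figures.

882 L

Volume: 2380 m³ = 2,380,000 L.
Alkalinity to neutralize: (193 − 91) = 102 mg/L as CaCO₃ × 2,380,000 L = 242,800 g as CaCO₃.
Equivalents of H⁺ required: 242,800 ÷ 50 g/eq = 4855 eq = 4855 mol HCl.
Mass of HCl: 4855 × 36.5 = 177,200 g.
Mass of 18.1% solution: 177,200 / 0.181 = 979,100 g.
Volume: 979,100 g ÷ 1.11 g/mL = 882,100 mL.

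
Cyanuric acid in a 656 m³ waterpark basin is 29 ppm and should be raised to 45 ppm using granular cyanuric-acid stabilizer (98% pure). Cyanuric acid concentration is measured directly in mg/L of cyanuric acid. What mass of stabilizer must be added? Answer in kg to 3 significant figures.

10.7 kg

Volume: 656 m³ = 656,000 L.
CYA to add: (45 − 29) = 16 mg/L × 656,000 L = 10,500 g cyanuric acid.
At 98% purity: 10,500 / 0.98 = 10,710 g product.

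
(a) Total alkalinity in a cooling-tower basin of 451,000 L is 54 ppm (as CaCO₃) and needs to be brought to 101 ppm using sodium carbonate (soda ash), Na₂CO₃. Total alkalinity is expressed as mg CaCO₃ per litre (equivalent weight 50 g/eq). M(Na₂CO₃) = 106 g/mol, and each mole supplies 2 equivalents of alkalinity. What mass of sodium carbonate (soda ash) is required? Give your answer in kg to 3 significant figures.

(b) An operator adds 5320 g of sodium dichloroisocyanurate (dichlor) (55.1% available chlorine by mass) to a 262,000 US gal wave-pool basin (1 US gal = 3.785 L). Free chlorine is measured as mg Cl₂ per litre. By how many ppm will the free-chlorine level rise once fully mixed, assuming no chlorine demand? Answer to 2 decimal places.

(a) 22.5 kg; (b) 2.96 ppm

(a) Alkalinity to add: (101 − 54) = 47 mg/L as CaCO₃ × 451,000 L = 21,200 g as CaCO₃.
(a) Equivalents: 21,200 g ÷ 50 g/eq = 423.9 eq.
(a) Each mole of Na₂CO₃ supplies 2 eq, so 423.9 / 2 = 212 mol.
(a) Mass: 212 mol × 106 g/mol = 22,470 g.

(b) Volume: 262,000 US gal × 3.785 L/gal = 991,670 L.
(b) Available chlorine delivered: 5320 g × 0.551 = 2931 g as Cl₂.
(b) Concentration rise: 2931 g / 991,670 L = 2.956 mg/L = 2.96 ppm.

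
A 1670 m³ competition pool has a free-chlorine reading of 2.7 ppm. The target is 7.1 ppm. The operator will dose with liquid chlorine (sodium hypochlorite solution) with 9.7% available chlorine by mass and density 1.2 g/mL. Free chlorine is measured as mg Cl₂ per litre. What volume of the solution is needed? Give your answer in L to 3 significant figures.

Volume: 1670 m³ = 1,670,000 L.
Chlorine deficit: 7.1 − 2.7 = 4.4 ppm = 4.4 mg/L as Cl₂.
Cl₂ equivalent needed: 4.4 mg/L × 1,670,000 L = 7,348,000 mg = 7348 g.
Product at 9.7% available chlorine: 7348 / 0.097 = 75,750 g.
Volume at density 1.2 g/mL: 75,750 g ÷ 1.2 g/mL = 63,130 mL.

63.1 L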